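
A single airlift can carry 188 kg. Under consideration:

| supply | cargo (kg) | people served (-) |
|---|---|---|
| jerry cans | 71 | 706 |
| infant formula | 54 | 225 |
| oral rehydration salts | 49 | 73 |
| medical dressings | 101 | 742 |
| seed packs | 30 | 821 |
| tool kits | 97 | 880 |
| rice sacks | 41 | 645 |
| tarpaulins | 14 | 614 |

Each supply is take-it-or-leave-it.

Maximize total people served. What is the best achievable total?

Density check — tarpaulins 43.86, seed packs 27.37, rice sacks 15.73 are the best per kg.
The ratio heuristic lands on jerry cans + seed packs + rice sacks + tarpaulins (2786) but leaves 32 kg idle.
Dropping jerry cans frees 71 kg; slotting in tool kits (97 kg) lifts the total to 2960 at 182 kg.
That's the maximum — no swap from here does better than 2960.

2960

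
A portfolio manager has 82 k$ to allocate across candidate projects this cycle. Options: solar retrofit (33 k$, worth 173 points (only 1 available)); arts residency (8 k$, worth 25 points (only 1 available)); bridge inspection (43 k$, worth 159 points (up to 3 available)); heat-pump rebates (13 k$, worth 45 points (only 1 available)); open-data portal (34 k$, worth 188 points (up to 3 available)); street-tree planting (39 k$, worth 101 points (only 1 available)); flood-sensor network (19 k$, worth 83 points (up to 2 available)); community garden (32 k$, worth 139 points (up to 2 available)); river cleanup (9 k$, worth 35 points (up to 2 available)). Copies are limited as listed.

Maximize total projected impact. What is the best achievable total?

By projected impact per k$: open-data portal 5.53, solar retrofit 5.24, flood-sensor network 4.37 lead.
A density-first pass picks 2×open-data portal + river cleanup — 411 at 77 k$.
Dropping river cleanup frees 9 k$; slotting in heat-pump rebates (13 k$) lifts the total to 421 at 81 k$.

421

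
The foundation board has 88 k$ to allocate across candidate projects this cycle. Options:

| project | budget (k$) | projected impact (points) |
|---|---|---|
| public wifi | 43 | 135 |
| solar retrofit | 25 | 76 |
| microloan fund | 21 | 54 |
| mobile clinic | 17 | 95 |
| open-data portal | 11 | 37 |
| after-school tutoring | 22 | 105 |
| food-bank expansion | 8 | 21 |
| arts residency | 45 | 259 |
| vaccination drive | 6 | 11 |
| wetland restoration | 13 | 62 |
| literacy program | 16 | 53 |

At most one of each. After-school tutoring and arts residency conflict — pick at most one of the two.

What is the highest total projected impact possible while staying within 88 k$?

Density check — arts residency 5.76, mobile clinic 5.59, after-school tutoring 4.77 are the best per k$.
Taking mobile clinic + open-data portal + arts residency + wetland restoration: 86 k$ used, 453 in projected impact.

453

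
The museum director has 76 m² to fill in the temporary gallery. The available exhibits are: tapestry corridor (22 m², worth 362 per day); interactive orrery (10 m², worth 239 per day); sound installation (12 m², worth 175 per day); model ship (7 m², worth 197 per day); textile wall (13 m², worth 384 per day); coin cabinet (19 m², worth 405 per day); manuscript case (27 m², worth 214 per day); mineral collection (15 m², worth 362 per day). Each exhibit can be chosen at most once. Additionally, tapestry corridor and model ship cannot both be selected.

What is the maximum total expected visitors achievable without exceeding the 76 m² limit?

By expected visitors per m²: textile wall 29.54, model ship 28.14, mineral collection 24.13 lead.
Interactive orrery + sound installation + model ship + textile wall + coin cabinet + mineral collection uses 76 of the 76 m² and totals 1762.

1762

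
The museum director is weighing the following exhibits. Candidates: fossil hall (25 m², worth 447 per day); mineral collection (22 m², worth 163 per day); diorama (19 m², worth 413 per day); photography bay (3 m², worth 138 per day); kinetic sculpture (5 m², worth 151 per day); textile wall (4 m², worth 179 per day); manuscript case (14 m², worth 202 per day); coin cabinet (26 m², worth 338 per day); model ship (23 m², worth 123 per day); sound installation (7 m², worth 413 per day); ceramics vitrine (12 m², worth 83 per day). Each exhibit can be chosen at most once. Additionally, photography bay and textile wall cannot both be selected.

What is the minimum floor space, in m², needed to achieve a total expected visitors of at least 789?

25

Minimise m² subject to total expected visitors ≥ 789.
textile wall + manuscript case + sound installation: 794 expected visitors at 25 m².
Below 25 m² the best achievable stays under 789.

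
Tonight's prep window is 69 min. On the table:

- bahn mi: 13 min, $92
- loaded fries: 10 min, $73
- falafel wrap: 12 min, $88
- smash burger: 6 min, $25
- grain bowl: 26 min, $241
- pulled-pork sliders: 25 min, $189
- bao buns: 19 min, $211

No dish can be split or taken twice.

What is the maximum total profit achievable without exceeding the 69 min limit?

617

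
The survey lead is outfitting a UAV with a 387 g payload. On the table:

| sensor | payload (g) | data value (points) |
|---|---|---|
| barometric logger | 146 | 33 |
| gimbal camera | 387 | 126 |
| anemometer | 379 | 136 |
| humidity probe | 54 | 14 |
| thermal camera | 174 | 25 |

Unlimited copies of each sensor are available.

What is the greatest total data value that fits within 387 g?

136

Anemometer uses 379 of the 387 g and totals 136.
Nothing else within 387 g beats 136.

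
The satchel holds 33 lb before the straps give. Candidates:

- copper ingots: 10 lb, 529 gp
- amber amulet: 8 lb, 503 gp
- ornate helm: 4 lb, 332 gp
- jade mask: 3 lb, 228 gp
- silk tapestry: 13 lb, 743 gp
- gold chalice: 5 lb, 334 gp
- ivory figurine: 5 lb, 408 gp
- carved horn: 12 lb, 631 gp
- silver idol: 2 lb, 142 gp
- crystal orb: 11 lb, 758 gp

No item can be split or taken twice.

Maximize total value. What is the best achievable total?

2371

Greedy by ratio would take ornate helm + jade mask + gold chalice + ivory figurine + silver idol + crystal orb: 30 lb used, total 2202.
Replace gold chalice with amber amulet: the trade gains 169 net, giving 2371 at 33 lb.
Nothing else within 33 lb beats 2371.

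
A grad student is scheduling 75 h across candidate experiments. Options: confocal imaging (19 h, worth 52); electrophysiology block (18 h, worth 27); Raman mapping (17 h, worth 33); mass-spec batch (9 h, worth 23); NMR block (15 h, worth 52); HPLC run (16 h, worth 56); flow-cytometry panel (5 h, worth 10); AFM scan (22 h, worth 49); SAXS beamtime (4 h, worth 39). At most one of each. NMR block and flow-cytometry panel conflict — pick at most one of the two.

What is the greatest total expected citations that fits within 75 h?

232

Best packing: confocal imaging + Raman mapping + NMR block + HPLC run + SAXS beamtime — 71 h, 232 total.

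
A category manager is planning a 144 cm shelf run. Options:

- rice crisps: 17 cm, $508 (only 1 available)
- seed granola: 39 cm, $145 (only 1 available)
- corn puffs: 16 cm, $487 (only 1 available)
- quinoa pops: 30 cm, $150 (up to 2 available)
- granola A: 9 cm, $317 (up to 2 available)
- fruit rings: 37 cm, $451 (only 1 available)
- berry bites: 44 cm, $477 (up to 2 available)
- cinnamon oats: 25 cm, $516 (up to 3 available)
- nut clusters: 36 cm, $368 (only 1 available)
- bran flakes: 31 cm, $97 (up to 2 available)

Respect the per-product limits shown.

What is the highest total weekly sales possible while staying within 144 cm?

3177

Taking rice crisps + corn puffs + 2×granola A + 3×cinnamon oats: 126 cm used, 3177 in weekly sales.
That's the maximum — no swap from here does better than 3177.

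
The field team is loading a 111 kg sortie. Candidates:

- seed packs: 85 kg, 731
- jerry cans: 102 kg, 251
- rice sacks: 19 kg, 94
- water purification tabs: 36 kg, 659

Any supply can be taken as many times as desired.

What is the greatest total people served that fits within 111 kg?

Ranking by ratio (people served/kg): water purification tabs 18.31, seed packs 8.60, rice sacks 4.95.
Taking 3×water purification tabs: 108 kg used, 1977 in people served.

1977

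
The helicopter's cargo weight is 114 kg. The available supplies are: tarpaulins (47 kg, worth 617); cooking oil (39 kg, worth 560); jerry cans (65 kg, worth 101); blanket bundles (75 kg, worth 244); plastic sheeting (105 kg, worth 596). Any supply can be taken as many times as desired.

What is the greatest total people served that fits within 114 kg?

By people served per kg: cooking oil 14.36, tarpaulins 13.13, plastic sheeting 5.68, blanket bundles 3.25 lead.
Filling by ratio: 2×cooking oil for 1120, with 36 kg left unused.
The 78 kg tied up in 2×cooking oil is better spent on 2×tarpaulins — total rises to 1234 (94 kg).
Nothing else within 114 kg beats 1234.

1234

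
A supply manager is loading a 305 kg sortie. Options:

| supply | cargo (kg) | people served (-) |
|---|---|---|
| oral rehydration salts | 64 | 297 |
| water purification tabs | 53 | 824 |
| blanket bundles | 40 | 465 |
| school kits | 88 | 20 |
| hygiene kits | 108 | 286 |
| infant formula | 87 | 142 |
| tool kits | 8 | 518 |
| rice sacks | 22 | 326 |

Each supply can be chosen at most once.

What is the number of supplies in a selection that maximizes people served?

Best achievable people served is 2716.
One optimal bundle: oral rehydration salts + water purification tabs + blanket bundles + hygiene kits + tool kits + rice sacks (295 kg).
Any selection reaching 2716 contains exactly 6 supplies.

6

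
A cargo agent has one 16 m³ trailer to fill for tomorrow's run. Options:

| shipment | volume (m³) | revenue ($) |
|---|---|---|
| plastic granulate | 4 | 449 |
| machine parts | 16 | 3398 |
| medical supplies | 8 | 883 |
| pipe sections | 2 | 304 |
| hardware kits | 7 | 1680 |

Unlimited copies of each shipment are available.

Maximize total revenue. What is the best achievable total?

3664

Pipe sections + 2×hardware kits uses 16 of the 16 m³ and totals 3664.
Nothing else within 16 m³ beats 3664.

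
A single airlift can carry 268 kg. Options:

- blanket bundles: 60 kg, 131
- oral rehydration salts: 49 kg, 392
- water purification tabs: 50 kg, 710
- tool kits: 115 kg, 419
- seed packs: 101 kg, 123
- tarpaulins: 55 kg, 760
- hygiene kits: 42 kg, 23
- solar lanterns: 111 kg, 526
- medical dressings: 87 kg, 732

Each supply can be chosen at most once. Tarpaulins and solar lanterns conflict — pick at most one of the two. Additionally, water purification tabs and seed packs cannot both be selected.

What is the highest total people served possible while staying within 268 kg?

2594

Oral rehydration salts + water purification tabs + tarpaulins + medical dressings uses 241 of the 268 kg and totals 2594.
The closest alternative, blanket bundles + water purification tabs + tarpaulins + medical dressings, reaches only 2333.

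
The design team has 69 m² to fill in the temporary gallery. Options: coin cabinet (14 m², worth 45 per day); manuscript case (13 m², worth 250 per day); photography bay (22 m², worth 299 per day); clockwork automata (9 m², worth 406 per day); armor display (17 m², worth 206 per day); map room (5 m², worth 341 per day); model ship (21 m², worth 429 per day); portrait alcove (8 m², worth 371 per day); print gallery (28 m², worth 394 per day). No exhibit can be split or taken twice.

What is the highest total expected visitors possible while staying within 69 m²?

1846

The ratio heuristic lands on manuscript case + clockwork automata + map room + model ship + portrait alcove (1797) but leaves 13 m² idle.
Replace manuscript case with photography bay: the trade gains 49 net, giving 1846 at 65 m².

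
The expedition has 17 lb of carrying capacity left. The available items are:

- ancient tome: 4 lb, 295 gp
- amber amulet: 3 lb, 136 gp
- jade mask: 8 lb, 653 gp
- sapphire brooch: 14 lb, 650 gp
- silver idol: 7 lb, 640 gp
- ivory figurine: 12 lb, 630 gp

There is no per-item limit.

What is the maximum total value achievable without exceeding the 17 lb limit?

1416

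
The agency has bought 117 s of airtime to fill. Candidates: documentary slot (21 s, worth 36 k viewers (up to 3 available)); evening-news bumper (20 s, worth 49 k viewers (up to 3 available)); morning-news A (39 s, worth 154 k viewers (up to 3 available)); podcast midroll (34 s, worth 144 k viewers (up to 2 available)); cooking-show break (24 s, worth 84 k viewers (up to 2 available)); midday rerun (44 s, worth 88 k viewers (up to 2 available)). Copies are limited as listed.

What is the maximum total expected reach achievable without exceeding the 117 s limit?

462

Ranking by ratio (expected reach/s): podcast midroll 4.24, morning-news A 3.95, cooking-show break 3.50, evening-news bumper 2.45.
Greedy by ratio would take morning-news A + 2×podcast midroll: 107 s used, total 442.
Dropping 2×podcast midroll frees 68 s; slotting in 2×morning-news A (78 s) lifts the total to 462 at 117 s.
That's the maximum — no swap from here does better than 462.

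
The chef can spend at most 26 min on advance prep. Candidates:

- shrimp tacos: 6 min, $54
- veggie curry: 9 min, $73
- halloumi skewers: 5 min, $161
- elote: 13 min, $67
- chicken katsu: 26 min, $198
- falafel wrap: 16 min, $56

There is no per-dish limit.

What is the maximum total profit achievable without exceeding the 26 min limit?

805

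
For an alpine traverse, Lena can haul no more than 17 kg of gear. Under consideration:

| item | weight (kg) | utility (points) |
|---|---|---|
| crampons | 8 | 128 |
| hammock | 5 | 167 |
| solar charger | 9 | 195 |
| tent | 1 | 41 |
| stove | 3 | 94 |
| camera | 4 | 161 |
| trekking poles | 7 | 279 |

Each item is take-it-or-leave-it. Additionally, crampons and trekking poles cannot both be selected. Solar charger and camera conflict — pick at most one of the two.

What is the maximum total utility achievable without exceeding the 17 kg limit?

648

Hammock + tent + camera + trekking poles uses 17 of the 17 kg and totals 648.
The closest alternative, hammock + camera + trekking poles, reaches only 607.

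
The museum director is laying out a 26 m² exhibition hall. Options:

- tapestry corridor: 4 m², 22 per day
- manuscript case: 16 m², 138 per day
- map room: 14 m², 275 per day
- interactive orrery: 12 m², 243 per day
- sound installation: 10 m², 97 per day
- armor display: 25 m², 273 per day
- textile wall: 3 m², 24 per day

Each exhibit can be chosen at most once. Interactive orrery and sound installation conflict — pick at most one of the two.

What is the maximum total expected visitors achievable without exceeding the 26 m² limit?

518

Density check — interactive orrery 20.25, map room 19.64, armor display 10.92, sound installation 9.70 are the best per m².
Taking map room + interactive orrery: 26 m² used, 518 in expected visitors.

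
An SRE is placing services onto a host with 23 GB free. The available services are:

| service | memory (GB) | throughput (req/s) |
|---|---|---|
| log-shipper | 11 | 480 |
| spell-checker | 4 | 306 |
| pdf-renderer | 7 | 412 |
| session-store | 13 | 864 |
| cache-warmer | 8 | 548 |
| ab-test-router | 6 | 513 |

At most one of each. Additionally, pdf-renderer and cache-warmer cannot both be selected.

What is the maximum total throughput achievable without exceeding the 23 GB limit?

1683

By throughput per GB: ab-test-router 85.50, spell-checker 76.50, cache-warmer 68.50 lead.
The ratio heuristic lands on spell-checker + cache-warmer + ab-test-router (1367) but leaves 5 GB idle.
Dropping cache-warmer frees 8 GB; slotting in session-store (13 GB) lifts the total to 1683 at 23 GB.
Next best is session-store + cache-warmer at 1412 (21 GB) — short by 271.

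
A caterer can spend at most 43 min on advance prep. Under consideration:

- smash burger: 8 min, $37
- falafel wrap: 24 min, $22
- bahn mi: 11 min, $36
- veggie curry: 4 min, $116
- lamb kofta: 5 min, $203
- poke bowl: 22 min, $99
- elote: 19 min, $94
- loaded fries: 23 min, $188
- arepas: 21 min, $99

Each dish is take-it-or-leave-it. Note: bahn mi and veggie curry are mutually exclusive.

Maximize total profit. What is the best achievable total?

Density check — lamb kofta 40.60, veggie curry 29.00, loaded fries 8.17, elote 4.95 are the best per min.
The ratio ordering already packs tightly: smash burger + veggie curry + lamb kofta + loaded fries, 40 min, 544.
The spare 3 min is too small for any remaining dish, and no feasible exchange beats 544.

544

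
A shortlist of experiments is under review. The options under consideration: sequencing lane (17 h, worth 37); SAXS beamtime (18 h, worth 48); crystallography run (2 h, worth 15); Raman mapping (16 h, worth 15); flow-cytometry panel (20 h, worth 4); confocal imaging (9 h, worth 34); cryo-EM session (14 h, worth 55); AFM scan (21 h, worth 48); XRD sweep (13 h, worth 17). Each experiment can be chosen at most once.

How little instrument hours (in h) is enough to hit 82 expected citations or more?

23

Need the lightest bundle worth ≥ 82.
confocal imaging + cryo-EM session reaches 89 using 23 h.
Any bundle with less than 23 h falls short of 82.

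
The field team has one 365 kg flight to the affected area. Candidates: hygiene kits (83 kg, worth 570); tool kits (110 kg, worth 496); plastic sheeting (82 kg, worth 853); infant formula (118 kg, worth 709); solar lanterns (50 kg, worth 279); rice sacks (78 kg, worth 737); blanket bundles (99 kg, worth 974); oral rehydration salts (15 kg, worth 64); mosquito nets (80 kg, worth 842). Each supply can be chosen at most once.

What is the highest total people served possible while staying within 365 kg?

3470

Plastic sheeting + rice sacks + blanket bundles + oral rehydration salts + mosquito nets uses 354 of the 365 kg and totals 3470.
Next best is plastic sheeting + rice sacks + blanket bundles + mosquito nets at 3406 (339 kg) — short by 64.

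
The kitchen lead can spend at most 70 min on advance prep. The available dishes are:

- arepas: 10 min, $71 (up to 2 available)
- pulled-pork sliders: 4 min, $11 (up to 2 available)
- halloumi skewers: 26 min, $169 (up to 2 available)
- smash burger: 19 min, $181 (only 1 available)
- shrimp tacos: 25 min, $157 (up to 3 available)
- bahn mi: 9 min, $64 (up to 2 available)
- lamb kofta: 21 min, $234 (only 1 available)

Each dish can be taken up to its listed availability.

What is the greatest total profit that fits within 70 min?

A density-first pass picks arepas + smash burger + 2×bahn mi + lamb kofta — 614 at 68 min.
Dropping bahn mi frees 9 min; slotting in arepas (10 min) lifts the total to 621 at 69 min.
That's the maximum — no swap from here does better than 621.

621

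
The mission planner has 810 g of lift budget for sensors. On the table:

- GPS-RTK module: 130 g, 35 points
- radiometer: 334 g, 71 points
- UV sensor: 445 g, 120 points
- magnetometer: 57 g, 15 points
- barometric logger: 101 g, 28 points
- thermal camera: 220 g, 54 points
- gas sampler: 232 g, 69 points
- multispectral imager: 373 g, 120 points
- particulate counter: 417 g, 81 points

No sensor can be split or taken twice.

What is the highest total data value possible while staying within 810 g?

By data value per g: multispectral imager 0.32, gas sampler 0.30, barometric logger 0.28 lead.
Taking the top-ratio sensors first gives magnetometer + barometric logger + gas sampler + multispectral imager for 232 (763 g).
Replace barometric logger with GPS-RTK module: the trade gains 7 net, giving 239 at 792 g.
The spare 18 g is too small for any remaining sensor, and no exchange beats 239.

239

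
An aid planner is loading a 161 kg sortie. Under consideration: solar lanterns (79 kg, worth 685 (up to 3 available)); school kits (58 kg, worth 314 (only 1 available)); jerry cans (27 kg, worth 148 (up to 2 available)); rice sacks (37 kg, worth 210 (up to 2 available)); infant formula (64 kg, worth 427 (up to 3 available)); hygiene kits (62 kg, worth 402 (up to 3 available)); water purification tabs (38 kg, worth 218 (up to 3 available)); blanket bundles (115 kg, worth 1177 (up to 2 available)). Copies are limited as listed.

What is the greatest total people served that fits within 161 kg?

1395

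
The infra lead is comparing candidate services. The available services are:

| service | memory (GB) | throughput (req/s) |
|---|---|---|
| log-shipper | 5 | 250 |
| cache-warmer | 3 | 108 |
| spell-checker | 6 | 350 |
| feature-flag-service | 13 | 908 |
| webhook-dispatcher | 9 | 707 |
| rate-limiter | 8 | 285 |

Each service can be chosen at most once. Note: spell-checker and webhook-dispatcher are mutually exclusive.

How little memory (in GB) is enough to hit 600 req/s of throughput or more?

9

Need the lightest bundle worth ≥ 600.
Taking webhook-dispatcher gives 707 (≥ 600) for 9 GB.
Below 9 GB the best achievable stays under 600.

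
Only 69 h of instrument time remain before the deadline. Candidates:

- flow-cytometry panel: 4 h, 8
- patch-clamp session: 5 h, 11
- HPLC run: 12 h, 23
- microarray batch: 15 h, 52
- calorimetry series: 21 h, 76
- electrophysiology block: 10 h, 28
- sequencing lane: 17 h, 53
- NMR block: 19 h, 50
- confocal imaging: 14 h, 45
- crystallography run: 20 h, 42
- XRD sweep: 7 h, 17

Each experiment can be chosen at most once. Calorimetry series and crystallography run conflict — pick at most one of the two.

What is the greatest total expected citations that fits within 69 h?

226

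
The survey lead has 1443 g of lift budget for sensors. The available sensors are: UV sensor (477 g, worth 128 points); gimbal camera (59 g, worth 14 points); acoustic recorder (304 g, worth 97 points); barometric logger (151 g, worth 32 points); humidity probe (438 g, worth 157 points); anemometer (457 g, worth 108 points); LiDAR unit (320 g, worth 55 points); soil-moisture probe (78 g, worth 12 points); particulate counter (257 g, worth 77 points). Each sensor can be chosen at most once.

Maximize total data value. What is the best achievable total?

Greedy by ratio would take gimbal camera + acoustic recorder + barometric logger + humidity probe + soil-moisture probe + particulate counter: 1287 g used, total 389.
Replace soil-moisture probe and particulate counter with UV sensor: the trade gains 39 net, giving 428 at 1429 g.
Next best is UV sensor + acoustic recorder + barometric logger + humidity probe at 414 (1370 g) — short by 14.

428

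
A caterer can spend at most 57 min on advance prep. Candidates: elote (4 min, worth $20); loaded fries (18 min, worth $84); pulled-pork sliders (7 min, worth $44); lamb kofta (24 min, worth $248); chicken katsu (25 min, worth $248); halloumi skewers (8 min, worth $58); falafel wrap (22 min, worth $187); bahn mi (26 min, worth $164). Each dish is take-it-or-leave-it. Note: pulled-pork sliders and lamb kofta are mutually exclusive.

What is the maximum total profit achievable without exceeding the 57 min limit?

554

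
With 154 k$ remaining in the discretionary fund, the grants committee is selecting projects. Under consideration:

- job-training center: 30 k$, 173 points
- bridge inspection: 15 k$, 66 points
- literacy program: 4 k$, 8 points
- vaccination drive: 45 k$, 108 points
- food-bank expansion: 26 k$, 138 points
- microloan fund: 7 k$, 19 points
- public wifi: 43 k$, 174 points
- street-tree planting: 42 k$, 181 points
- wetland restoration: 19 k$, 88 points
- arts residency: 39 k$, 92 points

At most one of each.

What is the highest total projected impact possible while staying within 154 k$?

693

The ratio heuristic lands on job-training center + bridge inspection + literacy program + food-bank expansion + microloan fund + street-tree planting + wetland restoration (673) but leaves 11 k$ idle.
Dropping bridge inspection and wetland restoration frees 34 k$; slotting in public wifi (43 k$) lifts the total to 693 at 152 k$.
Next best is job-training center + bridge inspection + literacy program + public wifi + street-tree planting + wetland restoration at 690 (153 k$) — short by 3.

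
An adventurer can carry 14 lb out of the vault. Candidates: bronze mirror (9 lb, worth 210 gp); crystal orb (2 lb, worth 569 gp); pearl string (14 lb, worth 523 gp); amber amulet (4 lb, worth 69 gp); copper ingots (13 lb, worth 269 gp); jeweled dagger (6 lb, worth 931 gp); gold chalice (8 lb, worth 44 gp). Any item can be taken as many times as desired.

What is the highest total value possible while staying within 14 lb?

Ranking by ratio (value/lb): crystal orb 284.50, jeweled dagger 155.17, pearl string 37.36, bronze mirror 23.33.
The ratio ordering already packs tightly: 7×crystal orb, 14 lb, 3983.
That's the maximum — no swap from here does better than 3983.

3983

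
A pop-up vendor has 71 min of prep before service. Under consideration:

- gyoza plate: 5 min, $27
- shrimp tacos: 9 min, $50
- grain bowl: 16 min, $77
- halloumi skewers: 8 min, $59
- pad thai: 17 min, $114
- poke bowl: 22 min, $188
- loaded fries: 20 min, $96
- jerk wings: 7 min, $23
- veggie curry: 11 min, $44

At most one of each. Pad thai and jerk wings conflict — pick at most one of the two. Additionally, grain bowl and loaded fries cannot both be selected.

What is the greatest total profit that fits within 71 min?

465

By profit per min: poke bowl 8.55, halloumi skewers 7.38, pad thai 6.71, shrimp tacos 5.56 lead.
Gyoza plate + grain bowl + halloumi skewers + pad thai + poke bowl uses 68 of the 71 min and totals 465.
Next best is halloumi skewers + pad thai + poke bowl + loaded fries at 457 (67 min) — short by 8.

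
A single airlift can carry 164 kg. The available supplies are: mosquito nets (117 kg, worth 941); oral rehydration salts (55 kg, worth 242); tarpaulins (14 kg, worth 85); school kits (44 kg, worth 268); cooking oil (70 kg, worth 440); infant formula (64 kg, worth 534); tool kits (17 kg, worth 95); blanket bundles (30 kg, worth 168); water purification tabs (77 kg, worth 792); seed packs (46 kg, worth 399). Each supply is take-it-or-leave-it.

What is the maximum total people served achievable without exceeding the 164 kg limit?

Ranking by ratio (people served/kg): water purification tabs 10.29, seed packs 8.67, infant formula 8.34.
A density-first pass picks tarpaulins + tool kits + water purification tabs + seed packs — 1371 at 154 kg.
The 60 kg tied up in tarpaulins and seed packs is better spent on infant formula — total rises to 1421 (158 kg).
The spare 6 kg is too small for any remaining supply, and no exchange beats 1421.

1421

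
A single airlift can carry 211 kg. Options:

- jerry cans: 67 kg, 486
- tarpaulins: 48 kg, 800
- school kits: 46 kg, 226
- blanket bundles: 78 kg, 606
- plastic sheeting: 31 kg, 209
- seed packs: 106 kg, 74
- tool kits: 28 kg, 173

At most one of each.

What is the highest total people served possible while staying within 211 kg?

1892

Taking jerry cans + tarpaulins + blanket bundles: 193 kg used, 1892 in people served.
The closest alternative, tarpaulins + school kits + blanket bundles + plastic sheeting, reaches only 1841.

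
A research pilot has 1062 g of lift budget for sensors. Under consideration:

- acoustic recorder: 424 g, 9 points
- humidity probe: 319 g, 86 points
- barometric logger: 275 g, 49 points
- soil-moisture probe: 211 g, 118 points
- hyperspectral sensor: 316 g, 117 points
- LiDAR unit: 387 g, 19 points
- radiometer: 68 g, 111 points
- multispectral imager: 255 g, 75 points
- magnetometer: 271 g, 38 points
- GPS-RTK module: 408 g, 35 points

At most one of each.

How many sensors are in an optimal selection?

4

Optimal total is 432.
For example humidity probe + soil-moisture probe + hyperspectral sensor + radiometer achieves it, using 914 g.
Any selection reaching 432 contains exactly 4 sensors.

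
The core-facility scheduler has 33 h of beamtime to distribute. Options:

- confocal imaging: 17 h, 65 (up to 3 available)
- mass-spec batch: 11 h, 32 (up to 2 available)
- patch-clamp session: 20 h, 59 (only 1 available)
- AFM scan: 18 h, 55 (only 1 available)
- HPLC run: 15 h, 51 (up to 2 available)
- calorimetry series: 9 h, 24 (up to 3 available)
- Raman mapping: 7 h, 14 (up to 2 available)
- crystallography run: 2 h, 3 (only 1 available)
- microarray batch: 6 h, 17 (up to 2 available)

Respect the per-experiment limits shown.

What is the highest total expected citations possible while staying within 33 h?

The ratio ordering already packs tightly: confocal imaging + HPLC run, 32 h, 116.
That's the maximum — no swap from here does better than 116.

116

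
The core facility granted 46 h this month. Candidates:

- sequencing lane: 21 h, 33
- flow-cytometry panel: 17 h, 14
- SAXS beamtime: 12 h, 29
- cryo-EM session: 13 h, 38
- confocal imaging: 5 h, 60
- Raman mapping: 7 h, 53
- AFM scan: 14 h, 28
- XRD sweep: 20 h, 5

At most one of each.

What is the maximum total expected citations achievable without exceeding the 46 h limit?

184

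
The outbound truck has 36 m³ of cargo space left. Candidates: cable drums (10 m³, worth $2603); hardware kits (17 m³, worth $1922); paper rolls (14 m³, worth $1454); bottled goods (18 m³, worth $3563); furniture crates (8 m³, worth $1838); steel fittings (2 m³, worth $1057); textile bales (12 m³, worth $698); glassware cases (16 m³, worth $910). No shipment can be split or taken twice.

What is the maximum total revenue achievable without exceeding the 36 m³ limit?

Density check — steel fittings 528.50, cable drums 260.30, furniture crates 229.75 are the best per m³.
Taking the top-ratio shipments first gives cable drums + paper rolls + furniture crates + steel fittings for 6952 (34 m³).
Replace paper rolls and steel fittings with bottled goods: the trade gains 1052 net, giving 8004 at 36 m³.
Nothing else within 36 m³ beats 8004.

8004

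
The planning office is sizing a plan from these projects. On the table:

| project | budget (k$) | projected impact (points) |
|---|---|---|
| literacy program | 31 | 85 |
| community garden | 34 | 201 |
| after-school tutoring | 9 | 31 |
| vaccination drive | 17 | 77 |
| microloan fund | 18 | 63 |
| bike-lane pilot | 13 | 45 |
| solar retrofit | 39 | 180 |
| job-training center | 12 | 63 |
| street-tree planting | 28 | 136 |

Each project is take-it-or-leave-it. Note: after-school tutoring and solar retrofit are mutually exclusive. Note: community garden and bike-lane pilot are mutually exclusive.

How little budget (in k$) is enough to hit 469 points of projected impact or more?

91

Minimise k$ subject to total projected impact ≥ 469.
community garden + vaccination drive + job-training center + street-tree planting reaches 477 using 91 k$.
Below 91 k$ the best achievable stays under 469.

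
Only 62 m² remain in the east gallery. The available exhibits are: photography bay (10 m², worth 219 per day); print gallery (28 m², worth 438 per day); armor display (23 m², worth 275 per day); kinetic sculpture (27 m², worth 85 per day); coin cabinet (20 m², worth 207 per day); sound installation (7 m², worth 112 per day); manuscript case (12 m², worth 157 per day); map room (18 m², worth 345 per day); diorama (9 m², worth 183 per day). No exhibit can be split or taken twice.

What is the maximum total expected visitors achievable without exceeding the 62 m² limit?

Greedy by ratio would take photography bay + sound installation + manuscript case + map room + diorama: 56 m² used, total 1016.
The 22 m² tied up in photography bay and manuscript case is better spent on print gallery — total rises to 1078 (62 m²).
Runner-up photography bay + armor display + map room + diorama tops out at 1022.

1078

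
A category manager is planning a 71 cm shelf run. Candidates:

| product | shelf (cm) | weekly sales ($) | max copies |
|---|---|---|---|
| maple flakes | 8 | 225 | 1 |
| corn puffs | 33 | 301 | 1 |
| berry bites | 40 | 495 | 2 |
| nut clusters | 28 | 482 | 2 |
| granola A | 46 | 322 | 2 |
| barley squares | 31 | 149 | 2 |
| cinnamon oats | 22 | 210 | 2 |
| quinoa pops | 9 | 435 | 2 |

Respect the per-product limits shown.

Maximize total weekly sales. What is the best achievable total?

The ratio heuristic lands on maple flakes + nut clusters + 2×quinoa pops (1577) but leaves 17 cm idle.
Dropping nut clusters frees 28 cm; slotting in berry bites (40 cm) lifts the total to 1590 at 66 cm.
That's the maximum — no swap from here does better than 1590.

1590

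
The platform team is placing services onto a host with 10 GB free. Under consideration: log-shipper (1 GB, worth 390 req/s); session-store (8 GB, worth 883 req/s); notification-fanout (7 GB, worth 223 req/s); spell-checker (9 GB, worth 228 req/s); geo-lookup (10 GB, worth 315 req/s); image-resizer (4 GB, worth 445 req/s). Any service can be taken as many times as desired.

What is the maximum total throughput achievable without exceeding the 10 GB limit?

Best packing: 10×log-shipper — 10 GB, 3900 total.

3900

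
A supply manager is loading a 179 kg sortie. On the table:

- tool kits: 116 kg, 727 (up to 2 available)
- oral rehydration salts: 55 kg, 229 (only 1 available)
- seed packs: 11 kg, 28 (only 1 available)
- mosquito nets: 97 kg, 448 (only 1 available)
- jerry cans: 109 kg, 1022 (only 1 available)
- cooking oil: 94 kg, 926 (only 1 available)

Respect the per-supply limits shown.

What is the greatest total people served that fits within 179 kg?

1279

A density-first pass picks oral rehydration salts + seed packs + cooking oil — 1183 at 160 kg.
The 94 kg tied up in cooking oil is better spent on jerry cans — total rises to 1279 (175 kg).
No other feasible combination exceeds 1279.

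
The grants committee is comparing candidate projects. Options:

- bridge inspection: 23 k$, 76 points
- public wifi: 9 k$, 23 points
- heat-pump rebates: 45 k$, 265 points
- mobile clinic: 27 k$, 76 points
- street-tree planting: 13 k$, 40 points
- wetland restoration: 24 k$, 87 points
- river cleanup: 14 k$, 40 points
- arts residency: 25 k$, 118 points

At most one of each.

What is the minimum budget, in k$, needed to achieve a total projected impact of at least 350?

Look for the lowest-budget combination reaching 350.
Taking heat-pump rebates + wetland restoration gives 352 (≥ 350) for 69 k$.
Below 69 k$ the best achievable stays under 350.

69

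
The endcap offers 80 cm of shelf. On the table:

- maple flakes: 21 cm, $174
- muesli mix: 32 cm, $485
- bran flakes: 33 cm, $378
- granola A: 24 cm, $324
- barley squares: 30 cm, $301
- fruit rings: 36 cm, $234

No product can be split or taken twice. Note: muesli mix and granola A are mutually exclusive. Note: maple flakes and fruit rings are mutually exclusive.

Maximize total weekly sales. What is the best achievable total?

876

Best packing: maple flakes + bran flakes + granola A — 78 cm, 876 total.
Runner-up muesli mix + bran flakes tops out at 863.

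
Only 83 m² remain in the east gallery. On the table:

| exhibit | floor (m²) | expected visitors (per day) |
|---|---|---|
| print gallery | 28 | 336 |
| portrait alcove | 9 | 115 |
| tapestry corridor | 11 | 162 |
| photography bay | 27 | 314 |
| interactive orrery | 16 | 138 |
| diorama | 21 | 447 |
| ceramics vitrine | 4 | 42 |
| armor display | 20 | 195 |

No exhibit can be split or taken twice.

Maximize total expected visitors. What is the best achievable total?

A density-first pass picks print gallery + portrait alcove + tapestry corridor + diorama + ceramics vitrine — 1102 at 73 m².
Replace print gallery and portrait alcove with photography bay + armor display: the trade gains 58 net, giving 1160 at 83 m².

1160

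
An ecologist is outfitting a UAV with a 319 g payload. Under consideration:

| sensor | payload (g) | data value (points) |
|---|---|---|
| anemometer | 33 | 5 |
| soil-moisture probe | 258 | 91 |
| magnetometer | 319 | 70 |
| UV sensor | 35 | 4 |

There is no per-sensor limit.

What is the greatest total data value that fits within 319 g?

96

By data value per g: soil-moisture probe 0.35, magnetometer 0.22, anemometer 0.15 lead.
Taking anemometer + soil-moisture probe: 291 g used, 96 in data value.
Every other selection either busts 319 g or fails to beat 96.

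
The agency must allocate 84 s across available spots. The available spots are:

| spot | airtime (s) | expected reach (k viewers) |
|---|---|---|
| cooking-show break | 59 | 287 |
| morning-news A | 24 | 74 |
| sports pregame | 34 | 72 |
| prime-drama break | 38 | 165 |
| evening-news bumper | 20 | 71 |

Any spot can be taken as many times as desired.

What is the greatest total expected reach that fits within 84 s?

Ranking by ratio (expected reach/s): cooking-show break 4.86, prime-drama break 4.34, evening-news bumper 3.55, morning-news A 3.08.
The ratio heuristic lands on cooking-show break + evening-news bumper (358) but leaves 5 s idle.
The 20 s tied up in evening-news bumper is better spent on morning-news A — total rises to 361 (83 s).
No other feasible combination exceeds 361.

361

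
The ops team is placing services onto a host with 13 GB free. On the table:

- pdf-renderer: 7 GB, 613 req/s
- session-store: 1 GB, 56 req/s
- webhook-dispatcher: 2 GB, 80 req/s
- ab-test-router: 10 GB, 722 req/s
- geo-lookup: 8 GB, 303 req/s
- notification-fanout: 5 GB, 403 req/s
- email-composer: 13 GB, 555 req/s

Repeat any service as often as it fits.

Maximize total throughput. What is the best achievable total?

1072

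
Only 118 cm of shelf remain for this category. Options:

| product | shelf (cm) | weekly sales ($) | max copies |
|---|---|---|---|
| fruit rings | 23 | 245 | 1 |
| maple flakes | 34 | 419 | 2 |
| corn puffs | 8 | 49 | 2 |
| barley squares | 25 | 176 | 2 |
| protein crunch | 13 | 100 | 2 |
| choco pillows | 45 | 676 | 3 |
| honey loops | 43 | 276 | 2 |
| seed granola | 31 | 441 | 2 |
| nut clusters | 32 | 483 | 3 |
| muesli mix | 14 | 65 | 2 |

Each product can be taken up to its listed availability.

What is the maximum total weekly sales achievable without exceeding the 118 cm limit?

1691

The ratio heuristic lands on corn puffs + protein crunch + 3×nut clusters (1598) but leaves 1 cm idle.
The 45 cm tied up in protein crunch and nut clusters is better spent on choco pillows — total rises to 1691 (117 cm).
Every other selection either busts 118 cm or exceeds an availability limit or fails to beat 1691.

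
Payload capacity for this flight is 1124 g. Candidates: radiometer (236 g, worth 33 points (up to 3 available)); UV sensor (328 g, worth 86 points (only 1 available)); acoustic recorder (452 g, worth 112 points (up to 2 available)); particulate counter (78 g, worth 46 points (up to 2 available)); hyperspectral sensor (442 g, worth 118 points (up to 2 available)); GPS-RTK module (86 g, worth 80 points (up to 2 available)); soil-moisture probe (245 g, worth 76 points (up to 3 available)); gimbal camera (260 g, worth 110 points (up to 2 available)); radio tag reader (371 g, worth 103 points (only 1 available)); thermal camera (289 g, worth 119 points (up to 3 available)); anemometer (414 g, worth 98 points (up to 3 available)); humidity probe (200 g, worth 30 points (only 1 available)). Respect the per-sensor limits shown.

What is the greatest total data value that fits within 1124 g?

563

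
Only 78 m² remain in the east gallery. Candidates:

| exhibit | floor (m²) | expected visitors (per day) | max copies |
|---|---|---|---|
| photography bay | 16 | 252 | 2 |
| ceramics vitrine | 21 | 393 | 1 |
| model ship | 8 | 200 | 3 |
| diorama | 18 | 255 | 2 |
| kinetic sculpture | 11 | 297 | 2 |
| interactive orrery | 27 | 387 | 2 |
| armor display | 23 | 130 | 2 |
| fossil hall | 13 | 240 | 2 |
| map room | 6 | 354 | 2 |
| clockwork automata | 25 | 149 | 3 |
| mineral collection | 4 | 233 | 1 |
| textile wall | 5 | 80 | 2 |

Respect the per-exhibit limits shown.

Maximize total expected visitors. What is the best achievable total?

2387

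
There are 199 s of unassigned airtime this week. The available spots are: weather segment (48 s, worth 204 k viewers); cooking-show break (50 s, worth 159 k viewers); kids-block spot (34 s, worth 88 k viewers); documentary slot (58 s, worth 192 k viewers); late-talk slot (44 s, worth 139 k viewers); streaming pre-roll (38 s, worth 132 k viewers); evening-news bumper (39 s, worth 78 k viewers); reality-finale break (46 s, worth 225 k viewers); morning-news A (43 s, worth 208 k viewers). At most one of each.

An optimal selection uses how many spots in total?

Best achievable expected reach is 829.
weather segment + documentary slot + reality-finale break + morning-news A hits 829 at 195 s.
All optima have 4 spots.

4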